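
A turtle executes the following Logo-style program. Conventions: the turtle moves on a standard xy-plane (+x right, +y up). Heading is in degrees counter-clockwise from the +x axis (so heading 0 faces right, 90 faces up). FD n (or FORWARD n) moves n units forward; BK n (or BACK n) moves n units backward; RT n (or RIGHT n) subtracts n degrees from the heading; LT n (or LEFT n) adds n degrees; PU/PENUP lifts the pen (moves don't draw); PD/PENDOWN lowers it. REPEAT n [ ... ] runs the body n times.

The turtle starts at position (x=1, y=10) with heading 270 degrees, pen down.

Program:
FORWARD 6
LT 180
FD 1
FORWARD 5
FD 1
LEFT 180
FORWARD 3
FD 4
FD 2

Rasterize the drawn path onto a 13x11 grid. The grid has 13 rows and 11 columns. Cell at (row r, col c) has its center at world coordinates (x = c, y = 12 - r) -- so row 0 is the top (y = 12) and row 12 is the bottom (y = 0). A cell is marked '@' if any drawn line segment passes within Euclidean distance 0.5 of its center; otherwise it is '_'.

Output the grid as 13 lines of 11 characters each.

Segment 0: (1,10) -> (1,4)
Segment 1: (1,4) -> (1,5)
Segment 2: (1,5) -> (1,10)
Segment 3: (1,10) -> (1,11)
Segment 4: (1,11) -> (1,8)
Segment 5: (1,8) -> (1,4)
Segment 6: (1,4) -> (1,2)

Answer: ___________
_@_________
_@_________
_@_________
_@_________
_@_________
_@_________
_@_________
_@_________
_@_________
_@_________
___________
___________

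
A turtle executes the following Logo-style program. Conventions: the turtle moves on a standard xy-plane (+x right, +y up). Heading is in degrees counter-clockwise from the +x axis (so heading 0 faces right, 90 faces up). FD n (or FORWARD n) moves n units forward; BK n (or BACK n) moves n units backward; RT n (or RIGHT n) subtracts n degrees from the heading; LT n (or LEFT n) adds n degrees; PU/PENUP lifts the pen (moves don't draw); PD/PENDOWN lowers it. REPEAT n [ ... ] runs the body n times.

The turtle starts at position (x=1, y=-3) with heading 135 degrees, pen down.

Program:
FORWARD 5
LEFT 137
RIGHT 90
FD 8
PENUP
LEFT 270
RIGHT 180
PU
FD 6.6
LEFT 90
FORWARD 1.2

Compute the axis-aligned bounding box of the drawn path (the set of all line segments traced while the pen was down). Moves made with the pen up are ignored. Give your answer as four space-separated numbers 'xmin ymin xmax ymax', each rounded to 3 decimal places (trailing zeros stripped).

Answer: -10.531 -3 1 0.536

Derivation:
Executing turtle program step by step:
Start: pos=(1,-3), heading=135, pen down
FD 5: (1,-3) -> (-2.536,0.536) [heading=135, draw]
LT 137: heading 135 -> 272
RT 90: heading 272 -> 182
FD 8: (-2.536,0.536) -> (-10.531,0.256) [heading=182, draw]
PU: pen up
LT 270: heading 182 -> 92
RT 180: heading 92 -> 272
PU: pen up
FD 6.6: (-10.531,0.256) -> (-10.3,-6.34) [heading=272, move]
LT 90: heading 272 -> 2
FD 1.2: (-10.3,-6.34) -> (-9.101,-6.298) [heading=2, move]
Final: pos=(-9.101,-6.298), heading=2, 2 segment(s) drawn

Segment endpoints: x in {-10.531, -2.536, 1}, y in {-3, 0.256, 0.536}
xmin=-10.531, ymin=-3, xmax=1, ymax=0.536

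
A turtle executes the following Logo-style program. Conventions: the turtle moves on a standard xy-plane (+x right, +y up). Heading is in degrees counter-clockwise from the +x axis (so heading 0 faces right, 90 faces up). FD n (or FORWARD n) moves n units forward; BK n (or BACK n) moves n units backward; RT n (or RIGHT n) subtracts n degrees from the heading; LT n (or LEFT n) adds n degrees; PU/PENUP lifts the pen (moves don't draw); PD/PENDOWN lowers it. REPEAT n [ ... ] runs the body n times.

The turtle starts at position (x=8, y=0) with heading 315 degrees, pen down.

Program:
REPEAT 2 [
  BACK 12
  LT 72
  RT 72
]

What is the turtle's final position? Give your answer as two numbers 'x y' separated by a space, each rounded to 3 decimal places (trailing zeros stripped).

Answer: -8.971 16.971

Derivation:
Executing turtle program step by step:
Start: pos=(8,0), heading=315, pen down
REPEAT 2 [
  -- iteration 1/2 --
  BK 12: (8,0) -> (-0.485,8.485) [heading=315, draw]
  LT 72: heading 315 -> 27
  RT 72: heading 27 -> 315
  -- iteration 2/2 --
  BK 12: (-0.485,8.485) -> (-8.971,16.971) [heading=315, draw]
  LT 72: heading 315 -> 27
  RT 72: heading 27 -> 315
]
Final: pos=(-8.971,16.971), heading=315, 2 segment(s) drawn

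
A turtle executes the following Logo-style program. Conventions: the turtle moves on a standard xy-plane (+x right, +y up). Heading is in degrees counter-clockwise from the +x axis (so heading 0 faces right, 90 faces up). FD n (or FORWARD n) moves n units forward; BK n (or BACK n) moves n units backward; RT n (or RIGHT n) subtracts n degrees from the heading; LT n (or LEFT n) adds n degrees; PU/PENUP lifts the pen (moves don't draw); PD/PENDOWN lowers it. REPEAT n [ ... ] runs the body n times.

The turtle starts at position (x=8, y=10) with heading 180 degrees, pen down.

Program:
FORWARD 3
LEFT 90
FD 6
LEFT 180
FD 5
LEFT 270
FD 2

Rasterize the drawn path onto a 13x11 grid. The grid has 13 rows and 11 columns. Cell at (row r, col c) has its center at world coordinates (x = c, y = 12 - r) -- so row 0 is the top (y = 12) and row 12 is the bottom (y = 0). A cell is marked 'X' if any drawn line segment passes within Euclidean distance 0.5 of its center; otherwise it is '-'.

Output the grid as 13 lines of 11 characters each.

Answer: -----------
-----------
-----XXXX--
-----XXX---
-----X-----
-----X-----
-----X-----
-----X-----
-----X-----
-----------
-----------
-----------
-----------

Derivation:
Segment 0: (8,10) -> (5,10)
Segment 1: (5,10) -> (5,4)
Segment 2: (5,4) -> (5,9)
Segment 3: (5,9) -> (7,9)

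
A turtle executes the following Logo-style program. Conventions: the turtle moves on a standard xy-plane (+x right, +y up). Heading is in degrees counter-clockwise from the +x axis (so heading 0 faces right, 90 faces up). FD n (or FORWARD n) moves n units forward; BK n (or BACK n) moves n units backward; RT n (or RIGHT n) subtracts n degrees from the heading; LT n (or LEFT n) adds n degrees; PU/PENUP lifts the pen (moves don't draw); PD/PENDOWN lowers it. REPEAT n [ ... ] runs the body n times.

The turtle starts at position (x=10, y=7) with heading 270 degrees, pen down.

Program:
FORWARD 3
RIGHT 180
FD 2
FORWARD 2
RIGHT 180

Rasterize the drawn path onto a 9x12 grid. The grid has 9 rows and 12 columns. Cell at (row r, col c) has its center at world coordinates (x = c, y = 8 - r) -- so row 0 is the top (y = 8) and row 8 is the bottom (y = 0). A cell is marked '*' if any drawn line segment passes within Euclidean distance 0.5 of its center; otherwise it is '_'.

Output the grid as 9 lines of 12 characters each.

Answer: __________*_
__________*_
__________*_
__________*_
__________*_
____________
____________
____________
____________

Derivation:
Segment 0: (10,7) -> (10,4)
Segment 1: (10,4) -> (10,6)
Segment 2: (10,6) -> (10,8)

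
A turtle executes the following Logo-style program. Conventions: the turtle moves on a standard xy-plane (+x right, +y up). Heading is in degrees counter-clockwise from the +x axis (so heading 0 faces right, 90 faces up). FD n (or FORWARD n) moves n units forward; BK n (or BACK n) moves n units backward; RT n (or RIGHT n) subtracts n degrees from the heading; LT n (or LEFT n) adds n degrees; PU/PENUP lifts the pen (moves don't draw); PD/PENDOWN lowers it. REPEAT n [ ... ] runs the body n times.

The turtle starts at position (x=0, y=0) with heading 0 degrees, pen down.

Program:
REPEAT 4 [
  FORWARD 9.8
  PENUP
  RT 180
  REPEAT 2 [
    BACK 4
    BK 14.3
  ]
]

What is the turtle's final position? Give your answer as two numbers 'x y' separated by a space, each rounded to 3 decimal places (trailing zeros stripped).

Executing turtle program step by step:
Start: pos=(0,0), heading=0, pen down
REPEAT 4 [
  -- iteration 1/4 --
  FD 9.8: (0,0) -> (9.8,0) [heading=0, draw]
  PU: pen up
  RT 180: heading 0 -> 180
  REPEAT 2 [
    -- iteration 1/2 --
    BK 4: (9.8,0) -> (13.8,0) [heading=180, move]
    BK 14.3: (13.8,0) -> (28.1,0) [heading=180, move]
    -- iteration 2/2 --
    BK 4: (28.1,0) -> (32.1,0) [heading=180, move]
    BK 14.3: (32.1,0) -> (46.4,0) [heading=180, move]
  ]
  -- iteration 2/4 --
  FD 9.8: (46.4,0) -> (36.6,0) [heading=180, move]
  PU: pen up
  RT 180: heading 180 -> 0
  REPEAT 2 [
    -- iteration 1/2 --
    BK 4: (36.6,0) -> (32.6,0) [heading=0, move]
    BK 14.3: (32.6,0) -> (18.3,0) [heading=0, move]
    -- iteration 2/2 --
    BK 4: (18.3,0) -> (14.3,0) [heading=0, move]
    BK 14.3: (14.3,0) -> (0,0) [heading=0, move]
  ]
  -- iteration 3/4 --
  FD 9.8: (0,0) -> (9.8,0) [heading=0, move]
  PU: pen up
  RT 180: heading 0 -> 180
  REPEAT 2 [
    -- iteration 1/2 --
    BK 4: (9.8,0) -> (13.8,0) [heading=180, move]
    BK 14.3: (13.8,0) -> (28.1,0) [heading=180, move]
    -- iteration 2/2 --
    BK 4: (28.1,0) -> (32.1,0) [heading=180, move]
    BK 14.3: (32.1,0) -> (46.4,0) [heading=180, move]
  ]
  -- iteration 4/4 --
  FD 9.8: (46.4,0) -> (36.6,0) [heading=180, move]
  PU: pen up
  RT 180: heading 180 -> 0
  REPEAT 2 [
    -- iteration 1/2 --
    BK 4: (36.6,0) -> (32.6,0) [heading=0, move]
    BK 14.3: (32.6,0) -> (18.3,0) [heading=0, move]
    -- iteration 2/2 --
    BK 4: (18.3,0) -> (14.3,0) [heading=0, move]
    BK 14.3: (14.3,0) -> (0,0) [heading=0, move]
  ]
]
Final: pos=(0,0), heading=0, 1 segment(s) drawn

Answer: 0 0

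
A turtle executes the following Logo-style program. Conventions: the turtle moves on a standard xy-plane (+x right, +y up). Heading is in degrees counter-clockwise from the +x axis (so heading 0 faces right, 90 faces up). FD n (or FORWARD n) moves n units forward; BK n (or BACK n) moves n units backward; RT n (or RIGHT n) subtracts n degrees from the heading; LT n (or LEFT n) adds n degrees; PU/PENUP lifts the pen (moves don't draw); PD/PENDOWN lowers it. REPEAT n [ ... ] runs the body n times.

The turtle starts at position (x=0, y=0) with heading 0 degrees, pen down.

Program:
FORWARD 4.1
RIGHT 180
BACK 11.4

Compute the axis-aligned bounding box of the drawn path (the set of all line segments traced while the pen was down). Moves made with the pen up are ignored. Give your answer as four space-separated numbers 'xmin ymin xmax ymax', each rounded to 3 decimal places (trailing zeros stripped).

Executing turtle program step by step:
Start: pos=(0,0), heading=0, pen down
FD 4.1: (0,0) -> (4.1,0) [heading=0, draw]
RT 180: heading 0 -> 180
BK 11.4: (4.1,0) -> (15.5,0) [heading=180, draw]
Final: pos=(15.5,0), heading=180, 2 segment(s) drawn

Segment endpoints: x in {0, 4.1, 15.5}, y in {0, 0}
xmin=0, ymin=0, xmax=15.5, ymax=0

Answer: 0 0 15.5 0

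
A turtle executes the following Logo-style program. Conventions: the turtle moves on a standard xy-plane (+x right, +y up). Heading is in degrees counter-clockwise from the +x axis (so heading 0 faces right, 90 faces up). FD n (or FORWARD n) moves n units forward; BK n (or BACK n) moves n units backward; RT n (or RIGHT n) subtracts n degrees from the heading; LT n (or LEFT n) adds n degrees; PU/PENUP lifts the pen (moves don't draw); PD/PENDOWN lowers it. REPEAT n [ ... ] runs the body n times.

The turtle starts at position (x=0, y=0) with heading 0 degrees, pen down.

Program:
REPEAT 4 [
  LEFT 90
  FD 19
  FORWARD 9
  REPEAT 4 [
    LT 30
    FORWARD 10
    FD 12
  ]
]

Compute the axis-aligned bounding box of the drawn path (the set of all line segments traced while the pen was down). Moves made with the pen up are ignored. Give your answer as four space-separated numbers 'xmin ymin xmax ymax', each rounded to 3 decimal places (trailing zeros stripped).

Answer: -71.105 0 14 74.909

Derivation:
Executing turtle program step by step:
Start: pos=(0,0), heading=0, pen down
REPEAT 4 [
  -- iteration 1/4 --
  LT 90: heading 0 -> 90
  FD 19: (0,0) -> (0,19) [heading=90, draw]
  FD 9: (0,19) -> (0,28) [heading=90, draw]
  REPEAT 4 [
    -- iteration 1/4 --
    LT 30: heading 90 -> 120
    FD 10: (0,28) -> (-5,36.66) [heading=120, draw]
    FD 12: (-5,36.66) -> (-11,47.053) [heading=120, draw]
    -- iteration 2/4 --
    LT 30: heading 120 -> 150
    FD 10: (-11,47.053) -> (-19.66,52.053) [heading=150, draw]
    FD 12: (-19.66,52.053) -> (-30.053,58.053) [heading=150, draw]
    -- iteration 3/4 --
    LT 30: heading 150 -> 180
    FD 10: (-30.053,58.053) -> (-40.053,58.053) [heading=180, draw]
    FD 12: (-40.053,58.053) -> (-52.053,58.053) [heading=180, draw]
    -- iteration 4/4 --
    LT 30: heading 180 -> 210
    FD 10: (-52.053,58.053) -> (-60.713,53.053) [heading=210, draw]
    FD 12: (-60.713,53.053) -> (-71.105,47.053) [heading=210, draw]
  ]
  -- iteration 2/4 --
  LT 90: heading 210 -> 300
  FD 19: (-71.105,47.053) -> (-61.605,30.598) [heading=300, draw]
  FD 9: (-61.605,30.598) -> (-57.105,22.804) [heading=300, draw]
  REPEAT 4 [
    -- iteration 1/4 --
    LT 30: heading 300 -> 330
    FD 10: (-57.105,22.804) -> (-48.445,17.804) [heading=330, draw]
    FD 12: (-48.445,17.804) -> (-38.053,11.804) [heading=330, draw]
    -- iteration 2/4 --
    LT 30: heading 330 -> 0
    FD 10: (-38.053,11.804) -> (-28.053,11.804) [heading=0, draw]
    FD 12: (-28.053,11.804) -> (-16.053,11.804) [heading=0, draw]
    -- iteration 3/4 --
    LT 30: heading 0 -> 30
    FD 10: (-16.053,11.804) -> (-7.392,16.804) [heading=30, draw]
    FD 12: (-7.392,16.804) -> (3,22.804) [heading=30, draw]
    -- iteration 4/4 --
    LT 30: heading 30 -> 60
    FD 10: (3,22.804) -> (8,31.464) [heading=60, draw]
    FD 12: (8,31.464) -> (14,41.856) [heading=60, draw]
  ]
  -- iteration 3/4 --
  LT 90: heading 60 -> 150
  FD 19: (14,41.856) -> (-2.454,51.356) [heading=150, draw]
  FD 9: (-2.454,51.356) -> (-10.249,55.856) [heading=150, draw]
  REPEAT 4 [
    -- iteration 1/4 --
    LT 30: heading 150 -> 180
    FD 10: (-10.249,55.856) -> (-20.249,55.856) [heading=180, draw]
    FD 12: (-20.249,55.856) -> (-32.249,55.856) [heading=180, draw]
    -- iteration 2/4 --
    LT 30: heading 180 -> 210
    FD 10: (-32.249,55.856) -> (-40.909,50.856) [heading=210, draw]
    FD 12: (-40.909,50.856) -> (-51.301,44.856) [heading=210, draw]
    -- iteration 3/4 --
    LT 30: heading 210 -> 240
    FD 10: (-51.301,44.856) -> (-56.301,36.196) [heading=240, draw]
    FD 12: (-56.301,36.196) -> (-62.301,25.804) [heading=240, draw]
    -- iteration 4/4 --
    LT 30: heading 240 -> 270
    FD 10: (-62.301,25.804) -> (-62.301,15.804) [heading=270, draw]
    FD 12: (-62.301,15.804) -> (-62.301,3.804) [heading=270, draw]
  ]
  -- iteration 4/4 --
  LT 90: heading 270 -> 0
  FD 19: (-62.301,3.804) -> (-43.301,3.804) [heading=0, draw]
  FD 9: (-43.301,3.804) -> (-34.301,3.804) [heading=0, draw]
  REPEAT 4 [
    -- iteration 1/4 --
    LT 30: heading 0 -> 30
    FD 10: (-34.301,3.804) -> (-25.641,8.804) [heading=30, draw]
    FD 12: (-25.641,8.804) -> (-15.249,14.804) [heading=30, draw]
    -- iteration 2/4 --
    LT 30: heading 30 -> 60
    FD 10: (-15.249,14.804) -> (-10.249,23.464) [heading=60, draw]
    FD 12: (-10.249,23.464) -> (-4.249,33.856) [heading=60, draw]
    -- iteration 3/4 --
    LT 30: heading 60 -> 90
    FD 10: (-4.249,33.856) -> (-4.249,43.856) [heading=90, draw]
    FD 12: (-4.249,43.856) -> (-4.249,55.856) [heading=90, draw]
    -- iteration 4/4 --
    LT 30: heading 90 -> 120
    FD 10: (-4.249,55.856) -> (-9.249,64.517) [heading=120, draw]
    FD 12: (-9.249,64.517) -> (-15.249,74.909) [heading=120, draw]
  ]
]
Final: pos=(-15.249,74.909), heading=120, 40 segment(s) drawn

Segment endpoints: x in {-71.105, -62.301, -62.301, -62.301, -61.605, -60.713, -57.105, -56.301, -52.053, -51.301, -48.445, -43.301, -40.909, -40.053, -38.053, -34.301, -32.249, -30.053, -28.053, -25.641, -20.249, -19.66, -16.053, -15.249, -15.249, -11, -10.249, -10.249, -9.249, -7.392, -5, -4.249, -4.249, -4.249, -2.454, 0, 0, 0, 3, 8, 14}, y in {0, 3.804, 3.804, 3.804, 8.804, 11.804, 11.804, 11.804, 14.804, 15.804, 16.804, 17.804, 19, 22.804, 22.804, 23.464, 25.804, 28, 30.598, 31.464, 33.856, 36.196, 36.66, 41.856, 43.856, 44.856, 47.053, 50.856, 51.356, 52.053, 53.053, 55.856, 55.856, 55.856, 55.856, 58.053, 64.517, 74.909}
xmin=-71.105, ymin=0, xmax=14, ymax=74.909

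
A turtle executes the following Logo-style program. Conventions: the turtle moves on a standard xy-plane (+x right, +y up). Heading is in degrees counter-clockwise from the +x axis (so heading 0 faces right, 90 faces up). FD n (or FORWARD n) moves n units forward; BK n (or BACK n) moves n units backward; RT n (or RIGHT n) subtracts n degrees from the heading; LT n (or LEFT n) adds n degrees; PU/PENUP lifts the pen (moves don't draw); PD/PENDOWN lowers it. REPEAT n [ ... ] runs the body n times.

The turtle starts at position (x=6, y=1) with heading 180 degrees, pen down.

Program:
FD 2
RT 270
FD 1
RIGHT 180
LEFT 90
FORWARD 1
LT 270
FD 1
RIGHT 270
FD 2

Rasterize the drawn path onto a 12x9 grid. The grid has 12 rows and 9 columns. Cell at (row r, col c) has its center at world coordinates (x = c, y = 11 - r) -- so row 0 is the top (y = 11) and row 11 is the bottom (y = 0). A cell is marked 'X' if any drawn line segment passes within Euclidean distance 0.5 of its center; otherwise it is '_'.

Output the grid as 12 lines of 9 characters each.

Answer: _________
_________
_________
_________
_________
_________
_________
_________
_________
_________
_XXXXXX__
___XX____

Derivation:
Segment 0: (6,1) -> (4,1)
Segment 1: (4,1) -> (4,0)
Segment 2: (4,0) -> (3,0)
Segment 3: (3,0) -> (3,1)
Segment 4: (3,1) -> (1,1)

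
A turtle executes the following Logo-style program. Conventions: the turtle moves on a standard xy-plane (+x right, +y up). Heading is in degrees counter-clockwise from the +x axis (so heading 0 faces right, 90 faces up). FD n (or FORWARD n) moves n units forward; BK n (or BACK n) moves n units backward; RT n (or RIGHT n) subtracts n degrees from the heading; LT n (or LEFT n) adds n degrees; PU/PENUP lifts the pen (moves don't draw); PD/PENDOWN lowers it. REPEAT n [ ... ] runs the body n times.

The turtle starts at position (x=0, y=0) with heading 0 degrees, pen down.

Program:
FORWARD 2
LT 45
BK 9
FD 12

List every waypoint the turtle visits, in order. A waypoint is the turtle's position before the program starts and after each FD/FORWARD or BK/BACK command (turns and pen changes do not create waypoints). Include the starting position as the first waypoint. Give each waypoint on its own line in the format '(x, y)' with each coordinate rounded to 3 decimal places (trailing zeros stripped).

Answer: (0, 0)
(2, 0)
(-4.364, -6.364)
(4.121, 2.121)

Derivation:
Executing turtle program step by step:
Start: pos=(0,0), heading=0, pen down
FD 2: (0,0) -> (2,0) [heading=0, draw]
LT 45: heading 0 -> 45
BK 9: (2,0) -> (-4.364,-6.364) [heading=45, draw]
FD 12: (-4.364,-6.364) -> (4.121,2.121) [heading=45, draw]
Final: pos=(4.121,2.121), heading=45, 3 segment(s) drawn
Waypoints (4 total):
(0, 0)
(2, 0)
(-4.364, -6.364)
(4.121, 2.121)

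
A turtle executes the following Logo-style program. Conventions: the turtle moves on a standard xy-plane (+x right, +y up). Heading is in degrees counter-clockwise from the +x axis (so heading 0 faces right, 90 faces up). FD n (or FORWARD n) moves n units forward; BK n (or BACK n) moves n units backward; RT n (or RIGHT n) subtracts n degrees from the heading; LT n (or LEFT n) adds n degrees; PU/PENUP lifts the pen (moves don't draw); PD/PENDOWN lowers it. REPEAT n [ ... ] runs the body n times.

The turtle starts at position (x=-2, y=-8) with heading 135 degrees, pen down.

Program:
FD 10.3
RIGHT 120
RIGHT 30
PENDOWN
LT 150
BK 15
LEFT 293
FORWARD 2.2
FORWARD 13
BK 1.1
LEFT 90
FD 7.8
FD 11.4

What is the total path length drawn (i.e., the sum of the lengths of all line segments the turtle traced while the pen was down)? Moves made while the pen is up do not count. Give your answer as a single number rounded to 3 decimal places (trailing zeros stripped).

Executing turtle program step by step:
Start: pos=(-2,-8), heading=135, pen down
FD 10.3: (-2,-8) -> (-9.283,-0.717) [heading=135, draw]
RT 120: heading 135 -> 15
RT 30: heading 15 -> 345
PD: pen down
LT 150: heading 345 -> 135
BK 15: (-9.283,-0.717) -> (1.323,-11.323) [heading=135, draw]
LT 293: heading 135 -> 68
FD 2.2: (1.323,-11.323) -> (2.148,-9.284) [heading=68, draw]
FD 13: (2.148,-9.284) -> (7.017,2.77) [heading=68, draw]
BK 1.1: (7.017,2.77) -> (6.605,1.75) [heading=68, draw]
LT 90: heading 68 -> 158
FD 7.8: (6.605,1.75) -> (-0.627,4.672) [heading=158, draw]
FD 11.4: (-0.627,4.672) -> (-11.197,8.942) [heading=158, draw]
Final: pos=(-11.197,8.942), heading=158, 7 segment(s) drawn

Segment lengths:
  seg 1: (-2,-8) -> (-9.283,-0.717), length = 10.3
  seg 2: (-9.283,-0.717) -> (1.323,-11.323), length = 15
  seg 3: (1.323,-11.323) -> (2.148,-9.284), length = 2.2
  seg 4: (2.148,-9.284) -> (7.017,2.77), length = 13
  seg 5: (7.017,2.77) -> (6.605,1.75), length = 1.1
  seg 6: (6.605,1.75) -> (-0.627,4.672), length = 7.8
  seg 7: (-0.627,4.672) -> (-11.197,8.942), length = 11.4
Total = 60.8

Answer: 60.8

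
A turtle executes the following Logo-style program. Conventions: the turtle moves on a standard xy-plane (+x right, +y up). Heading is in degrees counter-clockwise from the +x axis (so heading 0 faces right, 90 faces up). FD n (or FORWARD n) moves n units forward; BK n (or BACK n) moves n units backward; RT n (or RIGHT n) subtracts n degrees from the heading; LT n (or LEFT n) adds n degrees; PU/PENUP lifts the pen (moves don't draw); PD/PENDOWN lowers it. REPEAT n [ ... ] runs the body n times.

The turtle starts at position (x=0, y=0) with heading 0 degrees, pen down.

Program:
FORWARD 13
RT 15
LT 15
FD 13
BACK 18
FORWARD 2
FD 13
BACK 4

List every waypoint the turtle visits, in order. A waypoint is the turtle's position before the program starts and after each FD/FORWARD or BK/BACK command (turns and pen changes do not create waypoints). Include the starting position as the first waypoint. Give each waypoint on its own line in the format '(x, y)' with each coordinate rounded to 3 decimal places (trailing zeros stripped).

Executing turtle program step by step:
Start: pos=(0,0), heading=0, pen down
FD 13: (0,0) -> (13,0) [heading=0, draw]
RT 15: heading 0 -> 345
LT 15: heading 345 -> 0
FD 13: (13,0) -> (26,0) [heading=0, draw]
BK 18: (26,0) -> (8,0) [heading=0, draw]
FD 2: (8,0) -> (10,0) [heading=0, draw]
FD 13: (10,0) -> (23,0) [heading=0, draw]
BK 4: (23,0) -> (19,0) [heading=0, draw]
Final: pos=(19,0), heading=0, 6 segment(s) drawn
Waypoints (7 total):
(0, 0)
(13, 0)
(26, 0)
(8, 0)
(10, 0)
(23, 0)
(19, 0)

Answer: (0, 0)
(13, 0)
(26, 0)
(8, 0)
(10, 0)
(23, 0)
(19, 0)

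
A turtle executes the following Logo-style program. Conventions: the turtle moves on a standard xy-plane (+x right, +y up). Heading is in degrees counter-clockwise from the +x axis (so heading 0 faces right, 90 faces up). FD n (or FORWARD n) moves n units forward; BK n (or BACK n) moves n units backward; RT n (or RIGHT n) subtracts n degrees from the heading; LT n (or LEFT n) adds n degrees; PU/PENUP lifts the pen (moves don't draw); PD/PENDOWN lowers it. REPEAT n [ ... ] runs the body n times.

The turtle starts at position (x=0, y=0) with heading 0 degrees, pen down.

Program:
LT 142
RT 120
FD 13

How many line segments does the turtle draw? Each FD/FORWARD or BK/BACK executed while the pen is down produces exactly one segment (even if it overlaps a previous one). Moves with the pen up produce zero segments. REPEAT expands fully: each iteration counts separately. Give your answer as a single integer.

Answer: 1

Derivation:
Executing turtle program step by step:
Start: pos=(0,0), heading=0, pen down
LT 142: heading 0 -> 142
RT 120: heading 142 -> 22
FD 13: (0,0) -> (12.053,4.87) [heading=22, draw]
Final: pos=(12.053,4.87), heading=22, 1 segment(s) drawn
Segments drawn: 1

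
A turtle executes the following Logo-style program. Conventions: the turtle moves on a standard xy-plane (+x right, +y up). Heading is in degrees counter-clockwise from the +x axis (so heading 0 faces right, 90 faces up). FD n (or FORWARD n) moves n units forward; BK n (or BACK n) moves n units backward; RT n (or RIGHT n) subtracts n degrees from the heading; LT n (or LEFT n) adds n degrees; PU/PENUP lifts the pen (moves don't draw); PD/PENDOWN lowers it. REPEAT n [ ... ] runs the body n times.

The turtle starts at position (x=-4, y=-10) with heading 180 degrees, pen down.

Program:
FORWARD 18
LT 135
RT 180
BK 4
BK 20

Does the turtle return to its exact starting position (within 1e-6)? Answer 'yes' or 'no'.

Executing turtle program step by step:
Start: pos=(-4,-10), heading=180, pen down
FD 18: (-4,-10) -> (-22,-10) [heading=180, draw]
LT 135: heading 180 -> 315
RT 180: heading 315 -> 135
BK 4: (-22,-10) -> (-19.172,-12.828) [heading=135, draw]
BK 20: (-19.172,-12.828) -> (-5.029,-26.971) [heading=135, draw]
Final: pos=(-5.029,-26.971), heading=135, 3 segment(s) drawn

Start position: (-4, -10)
Final position: (-5.029, -26.971)
Distance = 17.002; >= 1e-6 -> NOT closed

Answer: no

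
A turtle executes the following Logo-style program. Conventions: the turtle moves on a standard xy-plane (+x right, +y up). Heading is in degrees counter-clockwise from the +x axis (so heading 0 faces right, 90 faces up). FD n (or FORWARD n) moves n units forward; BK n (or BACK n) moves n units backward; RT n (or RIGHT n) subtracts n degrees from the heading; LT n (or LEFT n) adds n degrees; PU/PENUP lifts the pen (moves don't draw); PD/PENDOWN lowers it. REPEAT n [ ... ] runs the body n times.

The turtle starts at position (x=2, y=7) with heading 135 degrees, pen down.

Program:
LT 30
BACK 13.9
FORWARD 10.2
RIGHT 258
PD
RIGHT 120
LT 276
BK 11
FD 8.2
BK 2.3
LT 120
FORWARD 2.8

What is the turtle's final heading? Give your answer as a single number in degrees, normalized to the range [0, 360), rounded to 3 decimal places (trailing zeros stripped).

Executing turtle program step by step:
Start: pos=(2,7), heading=135, pen down
LT 30: heading 135 -> 165
BK 13.9: (2,7) -> (15.426,3.402) [heading=165, draw]
FD 10.2: (15.426,3.402) -> (5.574,6.042) [heading=165, draw]
RT 258: heading 165 -> 267
PD: pen down
RT 120: heading 267 -> 147
LT 276: heading 147 -> 63
BK 11: (5.574,6.042) -> (0.58,-3.759) [heading=63, draw]
FD 8.2: (0.58,-3.759) -> (4.303,3.548) [heading=63, draw]
BK 2.3: (4.303,3.548) -> (3.259,1.498) [heading=63, draw]
LT 120: heading 63 -> 183
FD 2.8: (3.259,1.498) -> (0.462,1.352) [heading=183, draw]
Final: pos=(0.462,1.352), heading=183, 6 segment(s) drawn

Answer: 183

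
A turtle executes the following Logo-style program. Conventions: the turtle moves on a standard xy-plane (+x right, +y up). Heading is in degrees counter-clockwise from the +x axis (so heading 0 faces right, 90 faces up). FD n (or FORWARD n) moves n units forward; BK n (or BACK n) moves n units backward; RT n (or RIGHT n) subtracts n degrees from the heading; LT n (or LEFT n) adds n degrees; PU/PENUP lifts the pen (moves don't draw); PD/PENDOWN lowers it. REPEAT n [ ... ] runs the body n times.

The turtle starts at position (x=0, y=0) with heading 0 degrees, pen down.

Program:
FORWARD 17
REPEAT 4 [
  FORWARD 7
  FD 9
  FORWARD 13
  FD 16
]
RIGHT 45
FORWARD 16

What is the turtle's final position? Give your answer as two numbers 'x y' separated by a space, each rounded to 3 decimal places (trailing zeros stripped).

Executing turtle program step by step:
Start: pos=(0,0), heading=0, pen down
FD 17: (0,0) -> (17,0) [heading=0, draw]
REPEAT 4 [
  -- iteration 1/4 --
  FD 7: (17,0) -> (24,0) [heading=0, draw]
  FD 9: (24,0) -> (33,0) [heading=0, draw]
  FD 13: (33,0) -> (46,0) [heading=0, draw]
  FD 16: (46,0) -> (62,0) [heading=0, draw]
  -- iteration 2/4 --
  FD 7: (62,0) -> (69,0) [heading=0, draw]
  FD 9: (69,0) -> (78,0) [heading=0, draw]
  FD 13: (78,0) -> (91,0) [heading=0, draw]
  FD 16: (91,0) -> (107,0) [heading=0, draw]
  -- iteration 3/4 --
  FD 7: (107,0) -> (114,0) [heading=0, draw]
  FD 9: (114,0) -> (123,0) [heading=0, draw]
  FD 13: (123,0) -> (136,0) [heading=0, draw]
  FD 16: (136,0) -> (152,0) [heading=0, draw]
  -- iteration 4/4 --
  FD 7: (152,0) -> (159,0) [heading=0, draw]
  FD 9: (159,0) -> (168,0) [heading=0, draw]
  FD 13: (168,0) -> (181,0) [heading=0, draw]
  FD 16: (181,0) -> (197,0) [heading=0, draw]
]
RT 45: heading 0 -> 315
FD 16: (197,0) -> (208.314,-11.314) [heading=315, draw]
Final: pos=(208.314,-11.314), heading=315, 18 segment(s) drawn

Answer: 208.314 -11.314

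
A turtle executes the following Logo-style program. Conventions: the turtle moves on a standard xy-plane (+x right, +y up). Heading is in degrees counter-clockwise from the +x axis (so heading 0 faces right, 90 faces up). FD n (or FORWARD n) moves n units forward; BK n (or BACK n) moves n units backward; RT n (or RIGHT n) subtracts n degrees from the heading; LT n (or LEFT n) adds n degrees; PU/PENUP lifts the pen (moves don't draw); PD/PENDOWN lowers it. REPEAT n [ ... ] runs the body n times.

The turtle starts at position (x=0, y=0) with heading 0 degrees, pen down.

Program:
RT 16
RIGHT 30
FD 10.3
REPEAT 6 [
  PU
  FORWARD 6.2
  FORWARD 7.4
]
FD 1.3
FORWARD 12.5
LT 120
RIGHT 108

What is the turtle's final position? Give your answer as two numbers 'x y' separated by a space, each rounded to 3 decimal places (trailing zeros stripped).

Answer: 73.425 -76.034

Derivation:
Executing turtle program step by step:
Start: pos=(0,0), heading=0, pen down
RT 16: heading 0 -> 344
RT 30: heading 344 -> 314
FD 10.3: (0,0) -> (7.155,-7.409) [heading=314, draw]
REPEAT 6 [
  -- iteration 1/6 --
  PU: pen up
  FD 6.2: (7.155,-7.409) -> (11.462,-11.869) [heading=314, move]
  FD 7.4: (11.462,-11.869) -> (16.602,-17.192) [heading=314, move]
  -- iteration 2/6 --
  PU: pen up
  FD 6.2: (16.602,-17.192) -> (20.909,-21.652) [heading=314, move]
  FD 7.4: (20.909,-21.652) -> (26.05,-26.975) [heading=314, move]
  -- iteration 3/6 --
  PU: pen up
  FD 6.2: (26.05,-26.975) -> (30.357,-31.435) [heading=314, move]
  FD 7.4: (30.357,-31.435) -> (35.497,-36.758) [heading=314, move]
  -- iteration 4/6 --
  PU: pen up
  FD 6.2: (35.497,-36.758) -> (39.804,-41.218) [heading=314, move]
  FD 7.4: (39.804,-41.218) -> (44.944,-46.541) [heading=314, move]
  -- iteration 5/6 --
  PU: pen up
  FD 6.2: (44.944,-46.541) -> (49.251,-51.001) [heading=314, move]
  FD 7.4: (49.251,-51.001) -> (54.392,-56.324) [heading=314, move]
  -- iteration 6/6 --
  PU: pen up
  FD 6.2: (54.392,-56.324) -> (58.699,-60.784) [heading=314, move]
  FD 7.4: (58.699,-60.784) -> (63.839,-66.107) [heading=314, move]
]
FD 1.3: (63.839,-66.107) -> (64.742,-67.042) [heading=314, move]
FD 12.5: (64.742,-67.042) -> (73.425,-76.034) [heading=314, move]
LT 120: heading 314 -> 74
RT 108: heading 74 -> 326
Final: pos=(73.425,-76.034), heading=326, 1 segment(s) drawn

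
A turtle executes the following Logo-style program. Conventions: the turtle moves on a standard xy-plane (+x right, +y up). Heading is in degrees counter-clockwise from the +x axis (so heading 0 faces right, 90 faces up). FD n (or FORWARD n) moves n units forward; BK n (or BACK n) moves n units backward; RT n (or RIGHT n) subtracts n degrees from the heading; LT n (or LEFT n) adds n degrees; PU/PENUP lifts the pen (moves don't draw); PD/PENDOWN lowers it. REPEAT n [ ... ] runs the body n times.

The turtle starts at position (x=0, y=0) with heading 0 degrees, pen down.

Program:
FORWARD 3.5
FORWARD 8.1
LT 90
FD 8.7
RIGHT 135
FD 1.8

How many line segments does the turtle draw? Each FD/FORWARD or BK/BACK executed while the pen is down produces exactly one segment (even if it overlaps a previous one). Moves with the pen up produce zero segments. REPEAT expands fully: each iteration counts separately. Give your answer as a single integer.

Answer: 4

Derivation:
Executing turtle program step by step:
Start: pos=(0,0), heading=0, pen down
FD 3.5: (0,0) -> (3.5,0) [heading=0, draw]
FD 8.1: (3.5,0) -> (11.6,0) [heading=0, draw]
LT 90: heading 0 -> 90
FD 8.7: (11.6,0) -> (11.6,8.7) [heading=90, draw]
RT 135: heading 90 -> 315
FD 1.8: (11.6,8.7) -> (12.873,7.427) [heading=315, draw]
Final: pos=(12.873,7.427), heading=315, 4 segment(s) drawn
Segments drawn: 4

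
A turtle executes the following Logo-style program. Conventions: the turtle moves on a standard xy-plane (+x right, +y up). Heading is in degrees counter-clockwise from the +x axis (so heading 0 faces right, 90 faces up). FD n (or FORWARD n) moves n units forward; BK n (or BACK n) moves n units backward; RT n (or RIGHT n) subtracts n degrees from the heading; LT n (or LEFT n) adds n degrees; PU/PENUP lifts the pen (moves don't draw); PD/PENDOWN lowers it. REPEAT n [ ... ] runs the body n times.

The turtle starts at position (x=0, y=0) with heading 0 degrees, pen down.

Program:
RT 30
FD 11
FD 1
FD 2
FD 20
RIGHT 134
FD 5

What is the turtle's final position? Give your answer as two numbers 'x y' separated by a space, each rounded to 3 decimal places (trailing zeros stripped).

Executing turtle program step by step:
Start: pos=(0,0), heading=0, pen down
RT 30: heading 0 -> 330
FD 11: (0,0) -> (9.526,-5.5) [heading=330, draw]
FD 1: (9.526,-5.5) -> (10.392,-6) [heading=330, draw]
FD 2: (10.392,-6) -> (12.124,-7) [heading=330, draw]
FD 20: (12.124,-7) -> (29.445,-17) [heading=330, draw]
RT 134: heading 330 -> 196
FD 5: (29.445,-17) -> (24.639,-18.378) [heading=196, draw]
Final: pos=(24.639,-18.378), heading=196, 5 segment(s) drawn

Answer: 24.639 -18.378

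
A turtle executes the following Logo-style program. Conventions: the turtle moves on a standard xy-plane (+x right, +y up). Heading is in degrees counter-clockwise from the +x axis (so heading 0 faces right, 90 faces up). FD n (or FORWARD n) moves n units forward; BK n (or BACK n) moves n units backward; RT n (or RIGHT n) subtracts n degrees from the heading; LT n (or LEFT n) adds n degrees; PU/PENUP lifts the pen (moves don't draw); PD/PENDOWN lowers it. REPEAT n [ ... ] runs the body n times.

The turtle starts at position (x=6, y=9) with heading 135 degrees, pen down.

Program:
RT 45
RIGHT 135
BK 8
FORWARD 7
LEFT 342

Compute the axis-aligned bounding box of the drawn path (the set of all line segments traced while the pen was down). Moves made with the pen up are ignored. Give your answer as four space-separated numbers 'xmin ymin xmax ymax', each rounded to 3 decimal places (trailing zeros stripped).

Executing turtle program step by step:
Start: pos=(6,9), heading=135, pen down
RT 45: heading 135 -> 90
RT 135: heading 90 -> 315
BK 8: (6,9) -> (0.343,14.657) [heading=315, draw]
FD 7: (0.343,14.657) -> (5.293,9.707) [heading=315, draw]
LT 342: heading 315 -> 297
Final: pos=(5.293,9.707), heading=297, 2 segment(s) drawn

Segment endpoints: x in {0.343, 5.293, 6}, y in {9, 9.707, 14.657}
xmin=0.343, ymin=9, xmax=6, ymax=14.657

Answer: 0.343 9 6 14.657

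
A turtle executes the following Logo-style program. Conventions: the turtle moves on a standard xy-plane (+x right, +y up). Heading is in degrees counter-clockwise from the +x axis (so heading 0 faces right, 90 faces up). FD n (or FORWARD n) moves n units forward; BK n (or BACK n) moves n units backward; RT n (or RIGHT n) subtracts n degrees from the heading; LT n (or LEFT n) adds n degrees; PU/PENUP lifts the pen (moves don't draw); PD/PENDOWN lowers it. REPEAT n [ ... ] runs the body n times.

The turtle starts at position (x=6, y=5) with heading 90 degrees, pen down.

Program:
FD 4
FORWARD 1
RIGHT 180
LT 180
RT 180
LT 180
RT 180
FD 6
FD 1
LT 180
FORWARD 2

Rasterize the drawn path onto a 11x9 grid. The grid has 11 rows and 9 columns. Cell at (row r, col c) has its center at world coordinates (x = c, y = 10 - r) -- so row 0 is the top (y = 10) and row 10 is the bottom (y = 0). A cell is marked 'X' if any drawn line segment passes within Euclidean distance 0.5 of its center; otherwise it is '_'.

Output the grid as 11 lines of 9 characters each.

Segment 0: (6,5) -> (6,9)
Segment 1: (6,9) -> (6,10)
Segment 2: (6,10) -> (6,4)
Segment 3: (6,4) -> (6,3)
Segment 4: (6,3) -> (6,5)

Answer: ______X__
______X__
______X__
______X__
______X__
______X__
______X__
______X__
_________
_________
_________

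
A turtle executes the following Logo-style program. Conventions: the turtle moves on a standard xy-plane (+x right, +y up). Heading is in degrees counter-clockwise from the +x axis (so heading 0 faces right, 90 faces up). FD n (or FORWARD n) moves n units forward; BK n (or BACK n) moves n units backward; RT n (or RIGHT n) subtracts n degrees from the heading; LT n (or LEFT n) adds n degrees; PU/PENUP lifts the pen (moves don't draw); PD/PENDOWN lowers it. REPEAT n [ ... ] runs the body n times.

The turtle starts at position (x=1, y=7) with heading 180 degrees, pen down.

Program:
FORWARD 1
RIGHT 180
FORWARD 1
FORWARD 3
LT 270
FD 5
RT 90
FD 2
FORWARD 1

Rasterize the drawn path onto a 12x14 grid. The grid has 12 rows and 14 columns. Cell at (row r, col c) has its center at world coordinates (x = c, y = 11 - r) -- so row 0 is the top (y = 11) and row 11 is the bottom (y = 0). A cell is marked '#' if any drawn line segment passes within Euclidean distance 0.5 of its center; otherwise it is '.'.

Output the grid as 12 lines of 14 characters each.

Segment 0: (1,7) -> (0,7)
Segment 1: (0,7) -> (1,7)
Segment 2: (1,7) -> (4,7)
Segment 3: (4,7) -> (4,2)
Segment 4: (4,2) -> (2,2)
Segment 5: (2,2) -> (1,2)

Answer: ..............
..............
..............
..............
#####.........
....#.........
....#.........
....#.........
....#.........
.####.........
..............
..............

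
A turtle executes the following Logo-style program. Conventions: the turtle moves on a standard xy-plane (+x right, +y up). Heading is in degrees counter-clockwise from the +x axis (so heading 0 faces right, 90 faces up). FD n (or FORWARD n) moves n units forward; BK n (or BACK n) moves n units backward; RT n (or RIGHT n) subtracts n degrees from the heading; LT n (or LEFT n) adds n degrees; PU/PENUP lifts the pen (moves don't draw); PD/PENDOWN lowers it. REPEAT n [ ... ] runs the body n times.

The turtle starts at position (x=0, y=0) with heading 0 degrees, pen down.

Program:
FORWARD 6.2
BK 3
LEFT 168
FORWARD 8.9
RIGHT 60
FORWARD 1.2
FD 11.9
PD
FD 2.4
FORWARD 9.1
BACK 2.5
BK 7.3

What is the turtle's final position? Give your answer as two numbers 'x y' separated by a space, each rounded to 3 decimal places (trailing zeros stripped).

Answer: -10.079 15.926

Derivation:
Executing turtle program step by step:
Start: pos=(0,0), heading=0, pen down
FD 6.2: (0,0) -> (6.2,0) [heading=0, draw]
BK 3: (6.2,0) -> (3.2,0) [heading=0, draw]
LT 168: heading 0 -> 168
FD 8.9: (3.2,0) -> (-5.506,1.85) [heading=168, draw]
RT 60: heading 168 -> 108
FD 1.2: (-5.506,1.85) -> (-5.876,2.992) [heading=108, draw]
FD 11.9: (-5.876,2.992) -> (-9.554,14.309) [heading=108, draw]
PD: pen down
FD 2.4: (-9.554,14.309) -> (-10.295,16.592) [heading=108, draw]
FD 9.1: (-10.295,16.592) -> (-13.107,25.246) [heading=108, draw]
BK 2.5: (-13.107,25.246) -> (-12.335,22.869) [heading=108, draw]
BK 7.3: (-12.335,22.869) -> (-10.079,15.926) [heading=108, draw]
Final: pos=(-10.079,15.926), heading=108, 9 segment(s) drawn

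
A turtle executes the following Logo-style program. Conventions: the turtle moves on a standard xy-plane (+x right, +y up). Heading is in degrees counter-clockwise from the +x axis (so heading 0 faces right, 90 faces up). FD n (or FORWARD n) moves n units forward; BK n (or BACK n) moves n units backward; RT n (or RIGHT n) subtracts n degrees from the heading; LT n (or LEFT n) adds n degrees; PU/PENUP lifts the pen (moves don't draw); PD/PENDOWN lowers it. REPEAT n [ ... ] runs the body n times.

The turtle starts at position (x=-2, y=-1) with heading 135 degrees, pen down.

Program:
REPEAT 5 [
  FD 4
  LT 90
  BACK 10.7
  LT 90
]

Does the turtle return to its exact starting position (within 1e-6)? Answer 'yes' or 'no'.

Executing turtle program step by step:
Start: pos=(-2,-1), heading=135, pen down
REPEAT 5 [
  -- iteration 1/5 --
  FD 4: (-2,-1) -> (-4.828,1.828) [heading=135, draw]
  LT 90: heading 135 -> 225
  BK 10.7: (-4.828,1.828) -> (2.738,9.394) [heading=225, draw]
  LT 90: heading 225 -> 315
  -- iteration 2/5 --
  FD 4: (2.738,9.394) -> (5.566,6.566) [heading=315, draw]
  LT 90: heading 315 -> 45
  BK 10.7: (5.566,6.566) -> (-2,-1) [heading=45, draw]
  LT 90: heading 45 -> 135
  -- iteration 3/5 --
  FD 4: (-2,-1) -> (-4.828,1.828) [heading=135, draw]
  LT 90: heading 135 -> 225
  BK 10.7: (-4.828,1.828) -> (2.738,9.394) [heading=225, draw]
  LT 90: heading 225 -> 315
  -- iteration 4/5 --
  FD 4: (2.738,9.394) -> (5.566,6.566) [heading=315, draw]
  LT 90: heading 315 -> 45
  BK 10.7: (5.566,6.566) -> (-2,-1) [heading=45, draw]
  LT 90: heading 45 -> 135
  -- iteration 5/5 --
  FD 4: (-2,-1) -> (-4.828,1.828) [heading=135, draw]
  LT 90: heading 135 -> 225
  BK 10.7: (-4.828,1.828) -> (2.738,9.394) [heading=225, draw]
  LT 90: heading 225 -> 315
]
Final: pos=(2.738,9.394), heading=315, 10 segment(s) drawn

Start position: (-2, -1)
Final position: (2.738, 9.394)
Distance = 11.423; >= 1e-6 -> NOT closed

Answer: no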